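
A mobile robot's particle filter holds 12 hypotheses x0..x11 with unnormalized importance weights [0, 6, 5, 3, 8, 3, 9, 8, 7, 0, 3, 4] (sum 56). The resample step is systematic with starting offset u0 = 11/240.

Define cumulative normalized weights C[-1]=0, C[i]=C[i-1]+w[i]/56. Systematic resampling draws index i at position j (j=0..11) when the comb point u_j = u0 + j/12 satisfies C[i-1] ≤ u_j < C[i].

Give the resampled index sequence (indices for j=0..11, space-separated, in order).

1 2 3 4 4 6 6 7 7 8 10 11

C = [0, 3/28, 11/56, 1/4, 11/28, 25/56, 17/28, 3/4, 7/8, 7/8, 13/14, 1]
j=0: u_0=11/240 ∈ [0, 3/28) → index 1
j=1: u_1=31/240 ∈ [3/28, 11/56) → index 2
j=2: u_2=17/80 ∈ [11/56, 1/4) → index 3
j=3: u_3=71/240 ∈ [1/4, 11/28) → index 4
j=4: u_4=91/240 ∈ [1/4, 11/28) → index 4
j=5: u_5=37/80 ∈ [25/56, 17/28) → index 6
j=6: u_6=131/240 ∈ [25/56, 17/28) → index 6
j=7: u_7=151/240 ∈ [17/28, 3/4) → index 7
j=8: u_8=57/80 ∈ [17/28, 3/4) → index 7
j=9: u_9=191/240 ∈ [3/4, 7/8) → index 8
j=10: u_10=211/240 ∈ [7/8, 13/14) → index 10
j=11: u_11=77/80 ∈ [13/14, 1) → index 11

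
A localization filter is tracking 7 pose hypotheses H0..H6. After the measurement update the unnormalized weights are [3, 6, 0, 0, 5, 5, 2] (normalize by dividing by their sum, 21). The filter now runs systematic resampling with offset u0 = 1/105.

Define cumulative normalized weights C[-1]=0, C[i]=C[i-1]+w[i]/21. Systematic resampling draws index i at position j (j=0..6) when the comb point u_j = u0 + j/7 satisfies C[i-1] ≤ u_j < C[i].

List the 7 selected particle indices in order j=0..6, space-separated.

0 1 1 4 4 5 5

C = [1/7, 3/7, 3/7, 3/7, 2/3, 19/21, 1]
j=0: u_0=1/105 ∈ [0, 1/7) → index 0
j=1: u_1=16/105 ∈ [1/7, 3/7) → index 1
j=2: u_2=31/105 ∈ [1/7, 3/7) → index 1
j=3: u_3=46/105 ∈ [3/7, 2/3) → index 4
j=4: u_4=61/105 ∈ [3/7, 2/3) → index 4
j=5: u_5=76/105 ∈ [2/3, 19/21) → index 5
j=6: u_6=13/15 ∈ [2/3, 19/21) → index 5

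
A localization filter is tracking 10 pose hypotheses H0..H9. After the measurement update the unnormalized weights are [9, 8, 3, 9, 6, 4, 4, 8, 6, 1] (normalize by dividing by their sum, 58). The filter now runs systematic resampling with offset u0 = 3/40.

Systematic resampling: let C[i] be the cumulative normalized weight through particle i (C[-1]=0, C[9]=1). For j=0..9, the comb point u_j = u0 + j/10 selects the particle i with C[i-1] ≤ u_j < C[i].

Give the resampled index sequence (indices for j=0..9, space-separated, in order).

0 1 1 3 3 4 6 7 7 8

C = [9/58, 17/58, 10/29, 1/2, 35/58, 39/58, 43/58, 51/58, 57/58, 1]
j=0: u_0=3/40 ∈ [0, 9/58) → index 0
j=1: u_1=7/40 ∈ [9/58, 17/58) → index 1
j=2: u_2=11/40 ∈ [9/58, 17/58) → index 1
j=3: u_3=3/8 ∈ [10/29, 1/2) → index 3
j=4: u_4=19/40 ∈ [10/29, 1/2) → index 3
j=5: u_5=23/40 ∈ [1/2, 35/58) → index 4
j=6: u_6=27/40 ∈ [39/58, 43/58) → index 6
j=7: u_7=31/40 ∈ [43/58, 51/58) → index 7
j=8: u_8=7/8 ∈ [43/58, 51/58) → index 7
j=9: u_9=39/40 ∈ [51/58, 57/58) → index 8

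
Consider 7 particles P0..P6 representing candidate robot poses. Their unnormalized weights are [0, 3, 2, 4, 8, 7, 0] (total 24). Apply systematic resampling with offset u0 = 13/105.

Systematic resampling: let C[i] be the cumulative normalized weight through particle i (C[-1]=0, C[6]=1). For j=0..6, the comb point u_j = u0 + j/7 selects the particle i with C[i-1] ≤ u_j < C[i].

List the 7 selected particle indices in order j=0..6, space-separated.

1 3 4 4 4 5 5

C = [0, 1/8, 5/24, 3/8, 17/24, 1, 1]
j=0: u_0=13/105 ∈ [0, 1/8) → index 1
j=1: u_1=4/15 ∈ [5/24, 3/8) → index 3
j=2: u_2=43/105 ∈ [3/8, 17/24) → index 4
j=3: u_3=58/105 ∈ [3/8, 17/24) → index 4
j=4: u_4=73/105 ∈ [3/8, 17/24) → index 4
j=5: u_5=88/105 ∈ [17/24, 1) → index 5
j=6: u_6=103/105 ∈ [17/24, 1) → index 5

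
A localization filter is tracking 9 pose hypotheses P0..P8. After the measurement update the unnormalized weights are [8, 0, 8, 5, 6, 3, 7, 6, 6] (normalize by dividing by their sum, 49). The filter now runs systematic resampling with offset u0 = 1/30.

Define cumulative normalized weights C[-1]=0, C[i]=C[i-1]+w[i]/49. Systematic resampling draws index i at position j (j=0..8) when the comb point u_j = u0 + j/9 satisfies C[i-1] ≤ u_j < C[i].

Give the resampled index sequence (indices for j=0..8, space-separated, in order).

0 0 2 3 4 5 6 7 8

C = [8/49, 8/49, 16/49, 3/7, 27/49, 30/49, 37/49, 43/49, 1]
j=0: u_0=1/30 ∈ [0, 8/49) → index 0
j=1: u_1=13/90 ∈ [0, 8/49) → index 0
j=2: u_2=23/90 ∈ [8/49, 16/49) → index 2
j=3: u_3=11/30 ∈ [16/49, 3/7) → index 3
j=4: u_4=43/90 ∈ [3/7, 27/49) → index 4
j=5: u_5=53/90 ∈ [27/49, 30/49) → index 5
j=6: u_6=7/10 ∈ [30/49, 37/49) → index 6
j=7: u_7=73/90 ∈ [37/49, 43/49) → index 7
j=8: u_8=83/90 ∈ [43/49, 1) → index 8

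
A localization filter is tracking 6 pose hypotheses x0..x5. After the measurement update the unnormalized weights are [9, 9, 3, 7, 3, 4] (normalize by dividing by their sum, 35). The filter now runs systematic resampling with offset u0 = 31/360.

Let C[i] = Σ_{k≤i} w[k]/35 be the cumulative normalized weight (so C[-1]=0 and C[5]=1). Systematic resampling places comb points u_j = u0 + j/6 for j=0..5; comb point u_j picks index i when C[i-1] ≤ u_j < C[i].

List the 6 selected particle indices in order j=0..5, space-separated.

C = [9/35, 18/35, 3/5, 4/5, 31/35, 1]
j=0: u_0=31/360 ∈ [0, 9/35) → index 0
j=1: u_1=91/360 ∈ [0, 9/35) → index 0
j=2: u_2=151/360 ∈ [9/35, 18/35) → index 1
j=3: u_3=211/360 ∈ [18/35, 3/5) → index 2
j=4: u_4=271/360 ∈ [3/5, 4/5) → index 3
j=5: u_5=331/360 ∈ [31/35, 1) → index 5

0 0 1 2 3 5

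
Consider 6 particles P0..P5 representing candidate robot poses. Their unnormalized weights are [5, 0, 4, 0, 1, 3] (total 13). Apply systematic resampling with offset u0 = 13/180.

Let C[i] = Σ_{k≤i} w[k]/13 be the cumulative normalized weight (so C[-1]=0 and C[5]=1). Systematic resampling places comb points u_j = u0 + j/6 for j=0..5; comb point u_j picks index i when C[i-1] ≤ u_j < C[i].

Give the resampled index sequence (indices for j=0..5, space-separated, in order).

0 0 2 2 4 5

C = [5/13, 5/13, 9/13, 9/13, 10/13, 1]
j=0: u_0=13/180 ∈ [0, 5/13) → index 0
j=1: u_1=43/180 ∈ [0, 5/13) → index 0
j=2: u_2=73/180 ∈ [5/13, 9/13) → index 2
j=3: u_3=103/180 ∈ [5/13, 9/13) → index 2
j=4: u_4=133/180 ∈ [9/13, 10/13) → index 4
j=5: u_5=163/180 ∈ [10/13, 1) → index 5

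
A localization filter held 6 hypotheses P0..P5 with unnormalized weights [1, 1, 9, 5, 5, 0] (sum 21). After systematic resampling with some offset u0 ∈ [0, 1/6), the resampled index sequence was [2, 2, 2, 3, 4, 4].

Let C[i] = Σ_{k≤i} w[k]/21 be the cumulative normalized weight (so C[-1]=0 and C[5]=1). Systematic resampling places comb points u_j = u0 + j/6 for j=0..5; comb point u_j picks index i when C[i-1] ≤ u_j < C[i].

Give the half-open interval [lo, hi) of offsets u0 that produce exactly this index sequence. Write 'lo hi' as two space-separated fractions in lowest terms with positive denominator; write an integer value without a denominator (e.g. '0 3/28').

C = [1/21, 2/21, 11/21, 16/21, 1, 1]
j=0 picked index 2: u0 ∈ [2/21, 11/21)
j=1 picked index 2: u0 ∈ [-1/14, 5/14)
j=2 picked index 2: u0 ∈ [-5/21, 4/21)
j=3 picked index 3: u0 ∈ [1/42, 11/42)
j=4 picked index 4: u0 ∈ [2/21, 1/3)
j=5 picked index 4: u0 ∈ [-1/14, 1/6)
intersection: [2/21, 1/6)

2/21 1/6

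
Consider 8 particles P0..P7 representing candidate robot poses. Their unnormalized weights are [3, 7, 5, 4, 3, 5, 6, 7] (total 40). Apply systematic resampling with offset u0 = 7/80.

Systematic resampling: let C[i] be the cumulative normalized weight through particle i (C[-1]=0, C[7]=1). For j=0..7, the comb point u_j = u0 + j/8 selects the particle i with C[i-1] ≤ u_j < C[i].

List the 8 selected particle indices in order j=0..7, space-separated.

C = [3/40, 1/4, 3/8, 19/40, 11/20, 27/40, 33/40, 1]
j=0: u_0=7/80 ∈ [3/40, 1/4) → index 1
j=1: u_1=17/80 ∈ [3/40, 1/4) → index 1
j=2: u_2=27/80 ∈ [1/4, 3/8) → index 2
j=3: u_3=37/80 ∈ [3/8, 19/40) → index 3
j=4: u_4=47/80 ∈ [11/20, 27/40) → index 5
j=5: u_5=57/80 ∈ [27/40, 33/40) → index 6
j=6: u_6=67/80 ∈ [33/40, 1) → index 7
j=7: u_7=77/80 ∈ [33/40, 1) → index 7

1 1 2 3 5 6 7 7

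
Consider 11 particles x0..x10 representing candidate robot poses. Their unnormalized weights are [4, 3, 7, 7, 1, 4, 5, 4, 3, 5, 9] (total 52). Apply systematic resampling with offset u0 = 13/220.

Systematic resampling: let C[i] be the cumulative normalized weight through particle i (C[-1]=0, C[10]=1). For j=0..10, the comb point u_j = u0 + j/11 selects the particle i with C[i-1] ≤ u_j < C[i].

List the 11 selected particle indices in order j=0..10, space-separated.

C = [1/13, 7/52, 7/26, 21/52, 11/26, 1/2, 31/52, 35/52, 19/26, 43/52, 1]
j=0: u_0=13/220 ∈ [0, 1/13) → index 0
j=1: u_1=3/20 ∈ [7/52, 7/26) → index 2
j=2: u_2=53/220 ∈ [7/52, 7/26) → index 2
j=3: u_3=73/220 ∈ [7/26, 21/52) → index 3
j=4: u_4=93/220 ∈ [21/52, 11/26) → index 4
j=5: u_5=113/220 ∈ [1/2, 31/52) → index 6
j=6: u_6=133/220 ∈ [31/52, 35/52) → index 7
j=7: u_7=153/220 ∈ [35/52, 19/26) → index 8
j=8: u_8=173/220 ∈ [19/26, 43/52) → index 9
j=9: u_9=193/220 ∈ [43/52, 1) → index 10
j=10: u_10=213/220 ∈ [43/52, 1) → index 10

0 2 2 3 4 6 7 8 9 10 10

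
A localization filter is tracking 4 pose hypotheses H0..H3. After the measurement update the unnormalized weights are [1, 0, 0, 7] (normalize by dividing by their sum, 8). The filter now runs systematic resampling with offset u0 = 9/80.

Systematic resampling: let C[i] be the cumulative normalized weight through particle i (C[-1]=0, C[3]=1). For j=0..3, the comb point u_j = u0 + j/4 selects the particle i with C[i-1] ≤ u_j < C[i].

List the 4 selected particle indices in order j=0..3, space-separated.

0 3 3 3

C = [1/8, 1/8, 1/8, 1]
j=0: u_0=9/80 ∈ [0, 1/8) → index 0
j=1: u_1=29/80 ∈ [1/8, 1) → index 3
j=2: u_2=49/80 ∈ [1/8, 1) → index 3
j=3: u_3=69/80 ∈ [1/8, 1) → index 3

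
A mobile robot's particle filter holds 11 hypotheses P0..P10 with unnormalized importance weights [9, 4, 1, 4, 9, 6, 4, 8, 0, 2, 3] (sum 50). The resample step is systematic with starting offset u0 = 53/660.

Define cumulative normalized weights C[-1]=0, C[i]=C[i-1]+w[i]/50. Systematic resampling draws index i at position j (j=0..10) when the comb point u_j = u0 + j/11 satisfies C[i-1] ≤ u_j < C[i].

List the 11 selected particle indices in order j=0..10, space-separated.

C = [9/50, 13/50, 7/25, 9/25, 27/50, 33/50, 37/50, 9/10, 9/10, 47/50, 1]
j=0: u_0=53/660 ∈ [0, 9/50) → index 0
j=1: u_1=113/660 ∈ [0, 9/50) → index 0
j=2: u_2=173/660 ∈ [13/50, 7/25) → index 2
j=3: u_3=233/660 ∈ [7/25, 9/25) → index 3
j=4: u_4=293/660 ∈ [9/25, 27/50) → index 4
j=5: u_5=353/660 ∈ [9/25, 27/50) → index 4
j=6: u_6=413/660 ∈ [27/50, 33/50) → index 5
j=7: u_7=43/60 ∈ [33/50, 37/50) → index 6
j=8: u_8=533/660 ∈ [37/50, 9/10) → index 7
j=9: u_9=593/660 ∈ [37/50, 9/10) → index 7
j=10: u_10=653/660 ∈ [47/50, 1) → index 10

0 0 2 3 4 4 5 6 7 7 10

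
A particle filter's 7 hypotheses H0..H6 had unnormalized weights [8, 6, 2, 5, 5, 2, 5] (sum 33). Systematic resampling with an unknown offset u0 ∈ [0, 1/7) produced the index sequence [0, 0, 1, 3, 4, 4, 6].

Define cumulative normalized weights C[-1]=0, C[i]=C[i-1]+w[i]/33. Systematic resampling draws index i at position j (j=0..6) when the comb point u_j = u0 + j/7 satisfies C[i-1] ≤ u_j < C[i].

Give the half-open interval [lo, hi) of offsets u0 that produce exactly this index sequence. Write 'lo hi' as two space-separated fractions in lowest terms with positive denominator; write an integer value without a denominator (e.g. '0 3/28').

5/77 17/231

C = [8/33, 14/33, 16/33, 7/11, 26/33, 28/33, 1]
j=0 picked index 0: u0 ∈ [0, 8/33)
j=1 picked index 0: u0 ∈ [-1/7, 23/231)
j=2 picked index 1: u0 ∈ [-10/231, 32/231)
j=3 picked index 3: u0 ∈ [13/231, 16/77)
j=4 picked index 4: u0 ∈ [5/77, 50/231)
j=5 picked index 4: u0 ∈ [-6/77, 17/231)
j=6 picked index 6: u0 ∈ [-2/231, 1/7)
intersection: [5/77, 17/231)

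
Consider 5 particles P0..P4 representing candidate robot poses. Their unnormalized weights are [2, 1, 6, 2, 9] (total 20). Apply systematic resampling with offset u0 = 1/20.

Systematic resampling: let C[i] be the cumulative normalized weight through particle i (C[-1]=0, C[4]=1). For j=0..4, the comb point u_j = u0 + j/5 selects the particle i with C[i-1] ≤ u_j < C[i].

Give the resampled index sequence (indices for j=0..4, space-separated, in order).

C = [1/10, 3/20, 9/20, 11/20, 1]
j=0: u_0=1/20 ∈ [0, 1/10) → index 0
j=1: u_1=1/4 ∈ [3/20, 9/20) → index 2
j=2: u_2=9/20 ∈ [9/20, 11/20) → index 3
j=3: u_3=13/20 ∈ [11/20, 1) → index 4
j=4: u_4=17/20 ∈ [11/20, 1) → index 4

0 2 3 4 4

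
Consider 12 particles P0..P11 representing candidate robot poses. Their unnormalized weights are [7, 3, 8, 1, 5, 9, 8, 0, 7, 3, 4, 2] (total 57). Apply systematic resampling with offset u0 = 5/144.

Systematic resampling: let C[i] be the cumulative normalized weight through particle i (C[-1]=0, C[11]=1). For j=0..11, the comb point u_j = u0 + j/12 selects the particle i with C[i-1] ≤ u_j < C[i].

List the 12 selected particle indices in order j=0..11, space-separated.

C = [7/57, 10/57, 6/19, 1/3, 8/19, 11/19, 41/57, 41/57, 16/19, 17/19, 55/57, 1]
j=0: u_0=5/144 ∈ [0, 7/57) → index 0
j=1: u_1=17/144 ∈ [0, 7/57) → index 0
j=2: u_2=29/144 ∈ [10/57, 6/19) → index 2
j=3: u_3=41/144 ∈ [10/57, 6/19) → index 2
j=4: u_4=53/144 ∈ [1/3, 8/19) → index 4
j=5: u_5=65/144 ∈ [8/19, 11/19) → index 5
j=6: u_6=77/144 ∈ [8/19, 11/19) → index 5
j=7: u_7=89/144 ∈ [11/19, 41/57) → index 6
j=8: u_8=101/144 ∈ [11/19, 41/57) → index 6
j=9: u_9=113/144 ∈ [41/57, 16/19) → index 8
j=10: u_10=125/144 ∈ [16/19, 17/19) → index 9
j=11: u_11=137/144 ∈ [17/19, 55/57) → index 10

0 0 2 2 4 5 5 6 6 8 9 10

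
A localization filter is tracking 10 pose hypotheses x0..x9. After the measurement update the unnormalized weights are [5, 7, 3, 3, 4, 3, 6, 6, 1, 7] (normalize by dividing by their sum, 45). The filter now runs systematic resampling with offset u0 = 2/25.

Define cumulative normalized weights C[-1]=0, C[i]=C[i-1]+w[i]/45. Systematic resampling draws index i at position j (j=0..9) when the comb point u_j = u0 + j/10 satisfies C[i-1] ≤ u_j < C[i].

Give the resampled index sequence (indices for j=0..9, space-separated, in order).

C = [1/9, 4/15, 1/3, 2/5, 22/45, 5/9, 31/45, 37/45, 38/45, 1]
j=0: u_0=2/25 ∈ [0, 1/9) → index 0
j=1: u_1=9/50 ∈ [1/9, 4/15) → index 1
j=2: u_2=7/25 ∈ [4/15, 1/3) → index 2
j=3: u_3=19/50 ∈ [1/3, 2/5) → index 3
j=4: u_4=12/25 ∈ [2/5, 22/45) → index 4
j=5: u_5=29/50 ∈ [5/9, 31/45) → index 6
j=6: u_6=17/25 ∈ [5/9, 31/45) → index 6
j=7: u_7=39/50 ∈ [31/45, 37/45) → index 7
j=8: u_8=22/25 ∈ [38/45, 1) → index 9
j=9: u_9=49/50 ∈ [38/45, 1) → index 9

0 1 2 3 4 6 6 7 9 9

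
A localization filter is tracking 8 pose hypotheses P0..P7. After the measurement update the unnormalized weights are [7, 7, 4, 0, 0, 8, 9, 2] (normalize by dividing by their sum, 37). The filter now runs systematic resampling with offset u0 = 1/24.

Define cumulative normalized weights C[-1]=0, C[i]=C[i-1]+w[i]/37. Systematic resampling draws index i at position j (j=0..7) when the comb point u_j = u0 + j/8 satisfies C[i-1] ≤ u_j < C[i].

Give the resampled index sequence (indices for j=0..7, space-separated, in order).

0 0 1 2 5 5 6 6

C = [7/37, 14/37, 18/37, 18/37, 18/37, 26/37, 35/37, 1]
j=0: u_0=1/24 ∈ [0, 7/37) → index 0
j=1: u_1=1/6 ∈ [0, 7/37) → index 0
j=2: u_2=7/24 ∈ [7/37, 14/37) → index 1
j=3: u_3=5/12 ∈ [14/37, 18/37) → index 2
j=4: u_4=13/24 ∈ [18/37, 26/37) → index 5
j=5: u_5=2/3 ∈ [18/37, 26/37) → index 5
j=6: u_6=19/24 ∈ [26/37, 35/37) → index 6
j=7: u_7=11/12 ∈ [26/37, 35/37) → index 6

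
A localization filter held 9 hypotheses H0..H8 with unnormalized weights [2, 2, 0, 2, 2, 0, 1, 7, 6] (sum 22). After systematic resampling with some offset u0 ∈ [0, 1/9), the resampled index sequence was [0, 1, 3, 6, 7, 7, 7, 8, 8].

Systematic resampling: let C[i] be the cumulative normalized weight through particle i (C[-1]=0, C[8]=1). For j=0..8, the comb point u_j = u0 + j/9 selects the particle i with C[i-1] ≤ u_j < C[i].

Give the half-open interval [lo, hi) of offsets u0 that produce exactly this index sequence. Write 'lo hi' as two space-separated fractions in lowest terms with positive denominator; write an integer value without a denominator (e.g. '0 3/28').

C = [1/11, 2/11, 2/11, 3/11, 4/11, 4/11, 9/22, 8/11, 1]
j=0 picked index 0: u0 ∈ [0, 1/11)
j=1 picked index 1: u0 ∈ [-2/99, 7/99)
j=2 picked index 3: u0 ∈ [-4/99, 5/99)
j=3 picked index 6: u0 ∈ [1/33, 5/66)
j=4 picked index 7: u0 ∈ [-7/198, 28/99)
j=5 picked index 7: u0 ∈ [-29/198, 17/99)
j=6 picked index 7: u0 ∈ [-17/66, 2/33)
j=7 picked index 8: u0 ∈ [-5/99, 2/9)
j=8 picked index 8: u0 ∈ [-16/99, 1/9)
intersection: [1/33, 5/99)

1/33 5/99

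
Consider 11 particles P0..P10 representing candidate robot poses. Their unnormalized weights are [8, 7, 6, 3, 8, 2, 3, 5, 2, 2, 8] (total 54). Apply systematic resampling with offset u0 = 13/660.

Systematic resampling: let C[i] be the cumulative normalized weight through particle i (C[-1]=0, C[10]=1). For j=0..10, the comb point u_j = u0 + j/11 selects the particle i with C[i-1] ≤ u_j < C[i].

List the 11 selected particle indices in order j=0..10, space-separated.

C = [4/27, 5/18, 7/18, 4/9, 16/27, 17/27, 37/54, 7/9, 22/27, 23/27, 1]
j=0: u_0=13/660 ∈ [0, 4/27) → index 0
j=1: u_1=73/660 ∈ [0, 4/27) → index 0
j=2: u_2=133/660 ∈ [4/27, 5/18) → index 1
j=3: u_3=193/660 ∈ [5/18, 7/18) → index 2
j=4: u_4=23/60 ∈ [5/18, 7/18) → index 2
j=5: u_5=313/660 ∈ [4/9, 16/27) → index 4
j=6: u_6=373/660 ∈ [4/9, 16/27) → index 4
j=7: u_7=433/660 ∈ [17/27, 37/54) → index 6
j=8: u_8=493/660 ∈ [37/54, 7/9) → index 7
j=9: u_9=553/660 ∈ [22/27, 23/27) → index 9
j=10: u_10=613/660 ∈ [23/27, 1) → index 10

0 0 1 2 2 4 4 6 7 9 10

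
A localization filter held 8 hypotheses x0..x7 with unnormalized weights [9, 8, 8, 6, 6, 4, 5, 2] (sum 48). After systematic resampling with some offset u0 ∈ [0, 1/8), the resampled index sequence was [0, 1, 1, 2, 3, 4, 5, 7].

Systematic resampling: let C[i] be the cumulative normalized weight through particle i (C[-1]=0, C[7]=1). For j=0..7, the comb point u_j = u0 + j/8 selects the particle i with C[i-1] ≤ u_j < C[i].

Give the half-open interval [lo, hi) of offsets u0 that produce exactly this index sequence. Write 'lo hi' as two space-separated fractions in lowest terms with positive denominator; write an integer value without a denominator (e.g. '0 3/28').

C = [3/16, 17/48, 25/48, 31/48, 37/48, 41/48, 23/24, 1]
j=0 picked index 0: u0 ∈ [0, 3/16)
j=1 picked index 1: u0 ∈ [1/16, 11/48)
j=2 picked index 1: u0 ∈ [-1/16, 5/48)
j=3 picked index 2: u0 ∈ [-1/48, 7/48)
j=4 picked index 3: u0 ∈ [1/48, 7/48)
j=5 picked index 4: u0 ∈ [1/48, 7/48)
j=6 picked index 5: u0 ∈ [1/48, 5/48)
j=7 picked index 7: u0 ∈ [1/12, 1/8)
intersection: [1/12, 5/48)

1/12 5/48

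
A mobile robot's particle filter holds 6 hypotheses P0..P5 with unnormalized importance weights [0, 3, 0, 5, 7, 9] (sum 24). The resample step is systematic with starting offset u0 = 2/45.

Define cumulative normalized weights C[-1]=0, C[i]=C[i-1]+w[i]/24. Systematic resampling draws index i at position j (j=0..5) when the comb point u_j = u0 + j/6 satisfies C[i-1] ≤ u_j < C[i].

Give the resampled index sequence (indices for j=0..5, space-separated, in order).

1 3 4 4 5 5

C = [0, 1/8, 1/8, 1/3, 5/8, 1]
j=0: u_0=2/45 ∈ [0, 1/8) → index 1
j=1: u_1=19/90 ∈ [1/8, 1/3) → index 3
j=2: u_2=17/45 ∈ [1/3, 5/8) → index 4
j=3: u_3=49/90 ∈ [1/3, 5/8) → index 4
j=4: u_4=32/45 ∈ [5/8, 1) → index 5
j=5: u_5=79/90 ∈ [5/8, 1) → index 5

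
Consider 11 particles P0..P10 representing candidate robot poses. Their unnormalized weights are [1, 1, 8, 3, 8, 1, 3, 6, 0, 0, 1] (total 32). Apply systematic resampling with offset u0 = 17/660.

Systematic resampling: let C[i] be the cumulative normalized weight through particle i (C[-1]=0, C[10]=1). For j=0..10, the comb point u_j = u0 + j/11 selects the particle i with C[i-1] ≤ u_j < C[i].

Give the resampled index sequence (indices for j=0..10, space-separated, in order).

C = [1/32, 1/16, 5/16, 13/32, 21/32, 11/16, 25/32, 31/32, 31/32, 31/32, 1]
j=0: u_0=17/660 ∈ [0, 1/32) → index 0
j=1: u_1=7/60 ∈ [1/16, 5/16) → index 2
j=2: u_2=137/660 ∈ [1/16, 5/16) → index 2
j=3: u_3=197/660 ∈ [1/16, 5/16) → index 2
j=4: u_4=257/660 ∈ [5/16, 13/32) → index 3
j=5: u_5=317/660 ∈ [13/32, 21/32) → index 4
j=6: u_6=377/660 ∈ [13/32, 21/32) → index 4
j=7: u_7=437/660 ∈ [21/32, 11/16) → index 5
j=8: u_8=497/660 ∈ [11/16, 25/32) → index 6
j=9: u_9=557/660 ∈ [25/32, 31/32) → index 7
j=10: u_10=617/660 ∈ [25/32, 31/32) → index 7

0 2 2 2 3 4 4 5 6 7 7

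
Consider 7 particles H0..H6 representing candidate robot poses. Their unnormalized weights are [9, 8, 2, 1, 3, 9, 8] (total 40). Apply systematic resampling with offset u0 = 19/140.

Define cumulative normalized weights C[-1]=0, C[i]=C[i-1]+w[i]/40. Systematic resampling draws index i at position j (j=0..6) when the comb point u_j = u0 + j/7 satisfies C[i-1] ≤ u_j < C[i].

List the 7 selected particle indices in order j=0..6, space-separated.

0 1 1 4 5 6 6

C = [9/40, 17/40, 19/40, 1/2, 23/40, 4/5, 1]
j=0: u_0=19/140 ∈ [0, 9/40) → index 0
j=1: u_1=39/140 ∈ [9/40, 17/40) → index 1
j=2: u_2=59/140 ∈ [9/40, 17/40) → index 1
j=3: u_3=79/140 ∈ [1/2, 23/40) → index 4
j=4: u_4=99/140 ∈ [23/40, 4/5) → index 5
j=5: u_5=17/20 ∈ [4/5, 1) → index 6
j=6: u_6=139/140 ∈ [4/5, 1) → index 6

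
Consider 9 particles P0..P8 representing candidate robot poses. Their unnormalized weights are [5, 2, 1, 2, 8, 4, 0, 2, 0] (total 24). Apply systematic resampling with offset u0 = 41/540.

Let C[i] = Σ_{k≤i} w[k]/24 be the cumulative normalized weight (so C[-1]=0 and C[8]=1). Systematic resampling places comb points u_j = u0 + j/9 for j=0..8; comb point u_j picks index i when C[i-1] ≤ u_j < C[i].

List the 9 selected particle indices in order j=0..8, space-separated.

0 0 2 3 4 4 4 5 7

C = [5/24, 7/24, 1/3, 5/12, 3/4, 11/12, 11/12, 1, 1]
j=0: u_0=41/540 ∈ [0, 5/24) → index 0
j=1: u_1=101/540 ∈ [0, 5/24) → index 0
j=2: u_2=161/540 ∈ [7/24, 1/3) → index 2
j=3: u_3=221/540 ∈ [1/3, 5/12) → index 3
j=4: u_4=281/540 ∈ [5/12, 3/4) → index 4
j=5: u_5=341/540 ∈ [5/12, 3/4) → index 4
j=6: u_6=401/540 ∈ [5/12, 3/4) → index 4
j=7: u_7=461/540 ∈ [3/4, 11/12) → index 5
j=8: u_8=521/540 ∈ [11/12, 1) → index 7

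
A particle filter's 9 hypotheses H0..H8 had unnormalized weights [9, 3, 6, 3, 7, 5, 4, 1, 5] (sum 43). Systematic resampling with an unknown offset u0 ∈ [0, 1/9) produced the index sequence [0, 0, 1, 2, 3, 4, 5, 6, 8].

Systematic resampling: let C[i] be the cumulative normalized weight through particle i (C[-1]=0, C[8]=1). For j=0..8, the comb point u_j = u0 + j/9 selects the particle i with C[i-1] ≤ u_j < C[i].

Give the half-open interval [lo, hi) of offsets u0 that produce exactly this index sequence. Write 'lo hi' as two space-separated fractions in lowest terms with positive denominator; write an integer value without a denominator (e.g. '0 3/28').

0 17/387

C = [9/43, 12/43, 18/43, 21/43, 28/43, 33/43, 37/43, 38/43, 1]
j=0 picked index 0: u0 ∈ [0, 9/43)
j=1 picked index 0: u0 ∈ [-1/9, 38/387)
j=2 picked index 1: u0 ∈ [-5/387, 22/387)
j=3 picked index 2: u0 ∈ [-7/129, 11/129)
j=4 picked index 3: u0 ∈ [-10/387, 17/387)
j=5 picked index 4: u0 ∈ [-26/387, 37/387)
j=6 picked index 5: u0 ∈ [-2/129, 13/129)
j=7 picked index 6: u0 ∈ [-4/387, 32/387)
j=8 picked index 8: u0 ∈ [-2/387, 1/9)
intersection: [0, 17/387)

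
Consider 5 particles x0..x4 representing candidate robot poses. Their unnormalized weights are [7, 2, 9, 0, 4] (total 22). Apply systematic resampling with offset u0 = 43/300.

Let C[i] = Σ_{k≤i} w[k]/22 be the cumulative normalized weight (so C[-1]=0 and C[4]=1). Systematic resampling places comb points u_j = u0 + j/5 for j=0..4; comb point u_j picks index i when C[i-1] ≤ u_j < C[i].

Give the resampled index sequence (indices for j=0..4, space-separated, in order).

0 1 2 2 4

C = [7/22, 9/22, 9/11, 9/11, 1]
j=0: u_0=43/300 ∈ [0, 7/22) → index 0
j=1: u_1=103/300 ∈ [7/22, 9/22) → index 1
j=2: u_2=163/300 ∈ [9/22, 9/11) → index 2
j=3: u_3=223/300 ∈ [9/22, 9/11) → index 2
j=4: u_4=283/300 ∈ [9/11, 1) → index 4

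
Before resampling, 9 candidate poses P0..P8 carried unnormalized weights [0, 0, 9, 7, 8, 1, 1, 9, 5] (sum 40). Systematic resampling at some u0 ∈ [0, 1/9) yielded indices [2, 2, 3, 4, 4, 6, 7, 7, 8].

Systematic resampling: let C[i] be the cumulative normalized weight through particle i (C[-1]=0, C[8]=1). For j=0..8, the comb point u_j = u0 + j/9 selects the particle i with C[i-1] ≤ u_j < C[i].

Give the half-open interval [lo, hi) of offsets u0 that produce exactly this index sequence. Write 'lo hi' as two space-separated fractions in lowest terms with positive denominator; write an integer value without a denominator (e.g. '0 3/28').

5/72 17/180

C = [0, 0, 9/40, 2/5, 3/5, 5/8, 13/20, 7/8, 1]
j=0 picked index 2: u0 ∈ [0, 9/40)
j=1 picked index 2: u0 ∈ [-1/9, 41/360)
j=2 picked index 3: u0 ∈ [1/360, 8/45)
j=3 picked index 4: u0 ∈ [1/15, 4/15)
j=4 picked index 4: u0 ∈ [-2/45, 7/45)
j=5 picked index 6: u0 ∈ [5/72, 17/180)
j=6 picked index 7: u0 ∈ [-1/60, 5/24)
j=7 picked index 7: u0 ∈ [-23/180, 7/72)
j=8 picked index 8: u0 ∈ [-1/72, 1/9)
intersection: [5/72, 17/180)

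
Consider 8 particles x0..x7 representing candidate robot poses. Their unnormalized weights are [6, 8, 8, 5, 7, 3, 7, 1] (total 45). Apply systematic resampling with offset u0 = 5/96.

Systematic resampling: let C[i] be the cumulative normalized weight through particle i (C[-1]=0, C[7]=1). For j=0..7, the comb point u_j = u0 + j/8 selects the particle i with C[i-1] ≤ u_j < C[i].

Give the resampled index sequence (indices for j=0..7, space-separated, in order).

0 1 1 2 3 4 5 6

C = [2/15, 14/45, 22/45, 3/5, 34/45, 37/45, 44/45, 1]
j=0: u_0=5/96 ∈ [0, 2/15) → index 0
j=1: u_1=17/96 ∈ [2/15, 14/45) → index 1
j=2: u_2=29/96 ∈ [2/15, 14/45) → index 1
j=3: u_3=41/96 ∈ [14/45, 22/45) → index 2
j=4: u_4=53/96 ∈ [22/45, 3/5) → index 3
j=5: u_5=65/96 ∈ [3/5, 34/45) → index 4
j=6: u_6=77/96 ∈ [34/45, 37/45) → index 5
j=7: u_7=89/96 ∈ [37/45, 44/45) → index 6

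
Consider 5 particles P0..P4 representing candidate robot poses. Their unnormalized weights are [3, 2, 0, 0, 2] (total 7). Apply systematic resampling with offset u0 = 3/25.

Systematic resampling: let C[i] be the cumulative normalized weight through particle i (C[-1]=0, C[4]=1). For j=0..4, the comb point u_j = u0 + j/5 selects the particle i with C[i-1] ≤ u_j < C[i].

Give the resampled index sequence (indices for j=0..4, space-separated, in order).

0 0 1 4 4

C = [3/7, 5/7, 5/7, 5/7, 1]
j=0: u_0=3/25 ∈ [0, 3/7) → index 0
j=1: u_1=8/25 ∈ [0, 3/7) → index 0
j=2: u_2=13/25 ∈ [3/7, 5/7) → index 1
j=3: u_3=18/25 ∈ [5/7, 1) → index 4
j=4: u_4=23/25 ∈ [5/7, 1) → index 4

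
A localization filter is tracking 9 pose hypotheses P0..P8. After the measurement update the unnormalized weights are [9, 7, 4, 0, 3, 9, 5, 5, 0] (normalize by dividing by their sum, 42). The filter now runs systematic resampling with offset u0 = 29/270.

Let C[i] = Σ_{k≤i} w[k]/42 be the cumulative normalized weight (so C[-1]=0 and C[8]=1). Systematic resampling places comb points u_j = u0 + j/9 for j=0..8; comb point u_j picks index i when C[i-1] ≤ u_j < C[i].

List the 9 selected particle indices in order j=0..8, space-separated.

0 1 1 2 5 5 6 7 7

C = [3/14, 8/21, 10/21, 10/21, 23/42, 16/21, 37/42, 1, 1]
j=0: u_0=29/270 ∈ [0, 3/14) → index 0
j=1: u_1=59/270 ∈ [3/14, 8/21) → index 1
j=2: u_2=89/270 ∈ [3/14, 8/21) → index 1
j=3: u_3=119/270 ∈ [8/21, 10/21) → index 2
j=4: u_4=149/270 ∈ [23/42, 16/21) → index 5
j=5: u_5=179/270 ∈ [23/42, 16/21) → index 5
j=6: u_6=209/270 ∈ [16/21, 37/42) → index 6
j=7: u_7=239/270 ∈ [37/42, 1) → index 7
j=8: u_8=269/270 ∈ [37/42, 1) → index 7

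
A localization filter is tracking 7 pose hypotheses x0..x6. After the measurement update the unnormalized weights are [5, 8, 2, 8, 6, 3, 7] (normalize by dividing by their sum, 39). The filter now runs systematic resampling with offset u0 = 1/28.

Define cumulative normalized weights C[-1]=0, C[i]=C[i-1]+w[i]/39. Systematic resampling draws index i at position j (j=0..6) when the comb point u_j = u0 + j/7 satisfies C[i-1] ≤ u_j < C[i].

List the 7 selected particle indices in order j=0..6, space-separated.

0 1 1 3 4 5 6

C = [5/39, 1/3, 5/13, 23/39, 29/39, 32/39, 1]
j=0: u_0=1/28 ∈ [0, 5/39) → index 0
j=1: u_1=5/28 ∈ [5/39, 1/3) → index 1
j=2: u_2=9/28 ∈ [5/39, 1/3) → index 1
j=3: u_3=13/28 ∈ [5/13, 23/39) → index 3
j=4: u_4=17/28 ∈ [23/39, 29/39) → index 4
j=5: u_5=3/4 ∈ [29/39, 32/39) → index 5
j=6: u_6=25/28 ∈ [32/39, 1) → index 6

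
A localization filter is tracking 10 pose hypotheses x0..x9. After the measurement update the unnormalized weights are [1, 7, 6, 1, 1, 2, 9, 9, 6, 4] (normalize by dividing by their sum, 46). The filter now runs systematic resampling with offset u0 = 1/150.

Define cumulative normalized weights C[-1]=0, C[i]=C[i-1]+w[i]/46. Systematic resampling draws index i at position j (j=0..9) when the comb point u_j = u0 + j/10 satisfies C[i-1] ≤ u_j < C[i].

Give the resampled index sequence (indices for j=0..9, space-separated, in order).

0 1 2 3 6 6 7 7 8 8

C = [1/46, 4/23, 7/23, 15/46, 8/23, 9/23, 27/46, 18/23, 21/23, 1]
j=0: u_0=1/150 ∈ [0, 1/46) → index 0
j=1: u_1=8/75 ∈ [1/46, 4/23) → index 1
j=2: u_2=31/150 ∈ [4/23, 7/23) → index 2
j=3: u_3=23/75 ∈ [7/23, 15/46) → index 3
j=4: u_4=61/150 ∈ [9/23, 27/46) → index 6
j=5: u_5=38/75 ∈ [9/23, 27/46) → index 6
j=6: u_6=91/150 ∈ [27/46, 18/23) → index 7
j=7: u_7=53/75 ∈ [27/46, 18/23) → index 7
j=8: u_8=121/150 ∈ [18/23, 21/23) → index 8
j=9: u_9=68/75 ∈ [18/23, 21/23) → index 8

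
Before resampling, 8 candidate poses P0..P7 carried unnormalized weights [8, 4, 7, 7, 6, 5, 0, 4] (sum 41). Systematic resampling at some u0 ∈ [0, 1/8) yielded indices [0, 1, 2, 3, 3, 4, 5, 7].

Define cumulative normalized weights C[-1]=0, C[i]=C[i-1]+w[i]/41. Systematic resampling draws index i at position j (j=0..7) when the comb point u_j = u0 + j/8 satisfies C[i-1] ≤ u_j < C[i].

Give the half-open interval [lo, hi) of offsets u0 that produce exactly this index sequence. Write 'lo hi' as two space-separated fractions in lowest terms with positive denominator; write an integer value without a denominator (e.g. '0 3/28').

C = [8/41, 12/41, 19/41, 26/41, 32/41, 37/41, 37/41, 1]
j=0 picked index 0: u0 ∈ [0, 8/41)
j=1 picked index 1: u0 ∈ [23/328, 55/328)
j=2 picked index 2: u0 ∈ [7/164, 35/164)
j=3 picked index 3: u0 ∈ [29/328, 85/328)
j=4 picked index 3: u0 ∈ [-3/82, 11/82)
j=5 picked index 4: u0 ∈ [3/328, 51/328)
j=6 picked index 5: u0 ∈ [5/164, 25/164)
j=7 picked index 7: u0 ∈ [9/328, 1/8)
intersection: [29/328, 1/8)

29/328 1/8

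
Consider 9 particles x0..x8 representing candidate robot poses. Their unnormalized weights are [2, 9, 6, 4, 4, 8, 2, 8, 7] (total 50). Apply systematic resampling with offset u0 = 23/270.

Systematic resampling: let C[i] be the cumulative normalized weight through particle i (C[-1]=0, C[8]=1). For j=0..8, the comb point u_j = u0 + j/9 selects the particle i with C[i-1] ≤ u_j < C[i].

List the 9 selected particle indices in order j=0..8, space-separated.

1 1 2 3 5 5 7 8 8

C = [1/25, 11/50, 17/50, 21/50, 1/2, 33/50, 7/10, 43/50, 1]
j=0: u_0=23/270 ∈ [1/25, 11/50) → index 1
j=1: u_1=53/270 ∈ [1/25, 11/50) → index 1
j=2: u_2=83/270 ∈ [11/50, 17/50) → index 2
j=3: u_3=113/270 ∈ [17/50, 21/50) → index 3
j=4: u_4=143/270 ∈ [1/2, 33/50) → index 5
j=5: u_5=173/270 ∈ [1/2, 33/50) → index 5
j=6: u_6=203/270 ∈ [7/10, 43/50) → index 7
j=7: u_7=233/270 ∈ [43/50, 1) → index 8
j=8: u_8=263/270 ∈ [43/50, 1) → index 8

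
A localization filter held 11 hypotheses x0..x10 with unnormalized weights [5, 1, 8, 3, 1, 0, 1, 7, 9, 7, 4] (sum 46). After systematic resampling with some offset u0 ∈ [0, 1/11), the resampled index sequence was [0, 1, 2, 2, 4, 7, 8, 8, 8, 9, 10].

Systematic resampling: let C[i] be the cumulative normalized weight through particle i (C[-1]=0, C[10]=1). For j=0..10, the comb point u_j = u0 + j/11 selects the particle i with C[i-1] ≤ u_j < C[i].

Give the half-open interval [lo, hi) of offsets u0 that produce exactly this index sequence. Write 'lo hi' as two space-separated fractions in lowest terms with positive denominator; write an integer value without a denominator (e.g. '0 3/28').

C = [5/46, 3/23, 7/23, 17/46, 9/23, 9/23, 19/46, 13/23, 35/46, 21/23, 1]
j=0 picked index 0: u0 ∈ [0, 5/46)
j=1 picked index 1: u0 ∈ [9/506, 10/253)
j=2 picked index 2: u0 ∈ [-13/253, 31/253)
j=3 picked index 2: u0 ∈ [-36/253, 8/253)
j=4 picked index 4: u0 ∈ [3/506, 7/253)
j=5 picked index 7: u0 ∈ [-21/506, 28/253)
j=6 picked index 8: u0 ∈ [5/253, 109/506)
j=7 picked index 8: u0 ∈ [-18/253, 63/506)
j=8 picked index 8: u0 ∈ [-41/253, 17/506)
j=9 picked index 9: u0 ∈ [-29/506, 24/253)
j=10 picked index 10: u0 ∈ [1/253, 1/11)
intersection: [5/253, 7/253)

5/253 7/253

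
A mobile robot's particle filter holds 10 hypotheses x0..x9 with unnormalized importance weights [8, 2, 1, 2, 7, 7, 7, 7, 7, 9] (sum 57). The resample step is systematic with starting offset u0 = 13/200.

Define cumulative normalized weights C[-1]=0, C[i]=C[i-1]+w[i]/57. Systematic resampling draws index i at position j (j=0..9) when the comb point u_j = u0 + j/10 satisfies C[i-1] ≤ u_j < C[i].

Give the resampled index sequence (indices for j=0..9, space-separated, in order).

C = [8/57, 10/57, 11/57, 13/57, 20/57, 9/19, 34/57, 41/57, 16/19, 1]
j=0: u_0=13/200 ∈ [0, 8/57) → index 0
j=1: u_1=33/200 ∈ [8/57, 10/57) → index 1
j=2: u_2=53/200 ∈ [13/57, 20/57) → index 4
j=3: u_3=73/200 ∈ [20/57, 9/19) → index 5
j=4: u_4=93/200 ∈ [20/57, 9/19) → index 5
j=5: u_5=113/200 ∈ [9/19, 34/57) → index 6
j=6: u_6=133/200 ∈ [34/57, 41/57) → index 7
j=7: u_7=153/200 ∈ [41/57, 16/19) → index 8
j=8: u_8=173/200 ∈ [16/19, 1) → index 9
j=9: u_9=193/200 ∈ [16/19, 1) → index 9

0 1 4 5 5 6 7 8 9 9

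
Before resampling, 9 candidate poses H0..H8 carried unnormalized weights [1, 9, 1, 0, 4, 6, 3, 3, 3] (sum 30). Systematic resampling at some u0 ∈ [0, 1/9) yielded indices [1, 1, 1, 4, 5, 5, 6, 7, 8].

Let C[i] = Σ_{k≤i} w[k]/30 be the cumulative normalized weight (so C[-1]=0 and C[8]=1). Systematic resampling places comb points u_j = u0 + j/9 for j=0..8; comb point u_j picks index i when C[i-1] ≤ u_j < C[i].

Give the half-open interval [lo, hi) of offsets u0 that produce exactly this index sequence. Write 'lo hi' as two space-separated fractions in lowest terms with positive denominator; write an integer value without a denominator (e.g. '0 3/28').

C = [1/30, 1/3, 11/30, 11/30, 1/2, 7/10, 4/5, 9/10, 1]
j=0 picked index 1: u0 ∈ [1/30, 1/3)
j=1 picked index 1: u0 ∈ [-7/90, 2/9)
j=2 picked index 1: u0 ∈ [-17/90, 1/9)
j=3 picked index 4: u0 ∈ [1/30, 1/6)
j=4 picked index 5: u0 ∈ [1/18, 23/90)
j=5 picked index 5: u0 ∈ [-1/18, 13/90)
j=6 picked index 6: u0 ∈ [1/30, 2/15)
j=7 picked index 7: u0 ∈ [1/45, 11/90)
j=8 picked index 8: u0 ∈ [1/90, 1/9)
intersection: [1/18, 1/9)

1/18 1/9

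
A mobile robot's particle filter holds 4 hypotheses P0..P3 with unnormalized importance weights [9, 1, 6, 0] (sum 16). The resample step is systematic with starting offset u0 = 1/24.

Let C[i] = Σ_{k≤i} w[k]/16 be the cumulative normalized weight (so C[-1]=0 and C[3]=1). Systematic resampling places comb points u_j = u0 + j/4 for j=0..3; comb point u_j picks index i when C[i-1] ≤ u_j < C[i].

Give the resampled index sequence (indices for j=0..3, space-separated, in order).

0 0 0 2

C = [9/16, 5/8, 1, 1]
j=0: u_0=1/24 ∈ [0, 9/16) → index 0
j=1: u_1=7/24 ∈ [0, 9/16) → index 0
j=2: u_2=13/24 ∈ [0, 9/16) → index 0
j=3: u_3=19/24 ∈ [5/8, 1) → index 2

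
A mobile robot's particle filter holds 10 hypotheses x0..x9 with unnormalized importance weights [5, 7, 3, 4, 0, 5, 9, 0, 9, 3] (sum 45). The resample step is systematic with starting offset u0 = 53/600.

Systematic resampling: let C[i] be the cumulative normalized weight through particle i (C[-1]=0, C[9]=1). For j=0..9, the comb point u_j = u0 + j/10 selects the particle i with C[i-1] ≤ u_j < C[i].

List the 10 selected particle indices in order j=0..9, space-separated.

C = [1/9, 4/15, 1/3, 19/45, 19/45, 8/15, 11/15, 11/15, 14/15, 1]
j=0: u_0=53/600 ∈ [0, 1/9) → index 0
j=1: u_1=113/600 ∈ [1/9, 4/15) → index 1
j=2: u_2=173/600 ∈ [4/15, 1/3) → index 2
j=3: u_3=233/600 ∈ [1/3, 19/45) → index 3
j=4: u_4=293/600 ∈ [19/45, 8/15) → index 5
j=5: u_5=353/600 ∈ [8/15, 11/15) → index 6
j=6: u_6=413/600 ∈ [8/15, 11/15) → index 6
j=7: u_7=473/600 ∈ [11/15, 14/15) → index 8
j=8: u_8=533/600 ∈ [11/15, 14/15) → index 8
j=9: u_9=593/600 ∈ [14/15, 1) → index 9

0 1 2 3 5 6 6 8 8 9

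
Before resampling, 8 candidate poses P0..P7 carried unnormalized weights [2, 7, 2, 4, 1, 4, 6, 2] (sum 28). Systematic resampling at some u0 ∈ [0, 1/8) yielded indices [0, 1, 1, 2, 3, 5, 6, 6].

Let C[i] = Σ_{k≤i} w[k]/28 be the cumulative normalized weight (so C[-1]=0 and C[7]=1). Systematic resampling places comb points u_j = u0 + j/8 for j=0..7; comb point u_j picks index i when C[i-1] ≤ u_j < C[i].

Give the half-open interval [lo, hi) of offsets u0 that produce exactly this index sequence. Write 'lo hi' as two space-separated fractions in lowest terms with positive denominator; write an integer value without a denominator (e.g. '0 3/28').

C = [1/14, 9/28, 11/28, 15/28, 4/7, 5/7, 13/14, 1]
j=0 picked index 0: u0 ∈ [0, 1/14)
j=1 picked index 1: u0 ∈ [-3/56, 11/56)
j=2 picked index 1: u0 ∈ [-5/28, 1/14)
j=3 picked index 2: u0 ∈ [-3/56, 1/56)
j=4 picked index 3: u0 ∈ [-3/28, 1/28)
j=5 picked index 5: u0 ∈ [-3/56, 5/56)
j=6 picked index 6: u0 ∈ [-1/28, 5/28)
j=7 picked index 6: u0 ∈ [-9/56, 3/56)
intersection: [0, 1/56)

0 1/56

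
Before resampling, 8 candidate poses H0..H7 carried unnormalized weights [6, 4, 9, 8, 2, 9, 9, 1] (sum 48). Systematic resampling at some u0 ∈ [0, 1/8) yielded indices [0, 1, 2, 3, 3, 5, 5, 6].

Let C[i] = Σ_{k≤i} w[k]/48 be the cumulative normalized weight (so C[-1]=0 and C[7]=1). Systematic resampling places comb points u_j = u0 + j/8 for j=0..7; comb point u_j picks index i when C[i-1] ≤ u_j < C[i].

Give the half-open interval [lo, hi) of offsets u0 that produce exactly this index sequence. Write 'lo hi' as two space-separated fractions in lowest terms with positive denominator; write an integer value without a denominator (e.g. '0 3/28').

C = [1/8, 5/24, 19/48, 9/16, 29/48, 19/24, 47/48, 1]
j=0 picked index 0: u0 ∈ [0, 1/8)
j=1 picked index 1: u0 ∈ [0, 1/12)
j=2 picked index 2: u0 ∈ [-1/24, 7/48)
j=3 picked index 3: u0 ∈ [1/48, 3/16)
j=4 picked index 3: u0 ∈ [-5/48, 1/16)
j=5 picked index 5: u0 ∈ [-1/48, 1/6)
j=6 picked index 5: u0 ∈ [-7/48, 1/24)
j=7 picked index 6: u0 ∈ [-1/12, 5/48)
intersection: [1/48, 1/24)

1/48 1/24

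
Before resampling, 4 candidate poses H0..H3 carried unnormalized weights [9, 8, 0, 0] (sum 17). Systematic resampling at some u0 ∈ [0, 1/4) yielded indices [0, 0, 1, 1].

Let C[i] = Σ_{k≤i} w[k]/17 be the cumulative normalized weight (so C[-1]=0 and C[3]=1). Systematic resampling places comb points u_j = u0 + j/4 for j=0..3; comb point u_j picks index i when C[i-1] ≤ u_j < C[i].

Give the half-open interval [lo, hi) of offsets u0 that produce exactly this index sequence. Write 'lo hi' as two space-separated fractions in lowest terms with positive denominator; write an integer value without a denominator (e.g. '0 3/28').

C = [9/17, 1, 1, 1]
j=0 picked index 0: u0 ∈ [0, 9/17)
j=1 picked index 0: u0 ∈ [-1/4, 19/68)
j=2 picked index 1: u0 ∈ [1/34, 1/2)
j=3 picked index 1: u0 ∈ [-15/68, 1/4)
intersection: [1/34, 1/4)

1/34 1/4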